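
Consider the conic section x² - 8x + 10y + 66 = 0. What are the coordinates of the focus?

(4, -15/2)

Only x is squared. Complete the square in x: (x - 4)² = -10(y + 5).
Vertex (4, -5); 4p = -10 so p = -5/2. Opens down.
Focus is p units from the vertex along the axis: (h, k + p).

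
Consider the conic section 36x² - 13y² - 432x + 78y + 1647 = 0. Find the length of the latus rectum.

Rearranging, 36(x² - 12x) -13(y² - 6y) = -1647.
Completing the square gives 36(x - 6)² -13(y - 3)² = -1647 + 1296 - 117 = -468.
Divide through by -468 to get (y - 3)²/36 - (x - 6)²/13 = 1.
Hyperbola, center (6, 3), transverse axis vertical; a² = 36, b² = 13.
Latus rectum length = 2b²/a = 2·13/6 = 13/3.

13/3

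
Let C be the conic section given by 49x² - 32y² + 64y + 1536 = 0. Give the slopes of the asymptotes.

Rearranging, 49x² -32(y² - 2y) = -1536.
Completing the square gives 49x² -32(y - 1)² = -1536 + 0 - 32 = -1568.
Dividing both sides by -1568: (y - 1)²/49 - x²/32 = 1
Hyperbola, center (0, 1), transverse axis vertical; a² = 49, b² = 32.
For a vertical hyperbola the asymptotes have slope ±a/b.
Here that is ±7/4√2 = ±7√2/8.

7√2/8 and -7√2/8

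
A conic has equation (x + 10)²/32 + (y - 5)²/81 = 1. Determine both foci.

(-10, -2) and (-10, 12)

Center (-10, 5). The larger denominator 81 sits under the y-term, so the major axis is vertical; a² = 81, b² = 32.
c² = a² - b² = 81 - 32 = 49, so c = 7.
Foci lie on the vertical axis through the center: (h, k ± c).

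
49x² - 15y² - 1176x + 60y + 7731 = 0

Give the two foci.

49(x² - 24x) -15(y² - 4y) = -7731
Complete the square in x and y: 49(x - 12)² -15(y - 2)² = -7731 + 7056 - 60 = -735
Dividing both sides by -735: (y - 2)²/49 - (x - 12)²/15 = 1
Hyperbola, center (12, 2), transverse axis vertical; a² = 49, b² = 15.
c² = a² + b² = 49 + 15 = 64, so c = 8.
Foci lie on the vertical axis through the center: (h, k ± c).

(12, -6) and (12, 10)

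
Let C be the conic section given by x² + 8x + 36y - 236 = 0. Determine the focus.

(-4, -2)

Only x is squared. Complete the square in x: (x + 4)² = -36(y - 7).
Vertex (-4, 7); 4p = -36 so p = -9. Opens down.
Focus is p units from the vertex along the axis: (h, k + p).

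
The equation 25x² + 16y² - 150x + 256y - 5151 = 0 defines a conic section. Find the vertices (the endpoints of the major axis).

Collect terms: 25(x² - 6x) + 16(y² + 16y) = 5151
Completing the square gives 25(x - 3)² + 16(y + 8)² = 5151 + 225 + 1024 = 6400.
Dividing both sides by 6400: (x - 3)²/256 + (y + 8)²/400 = 1
Ellipse, center (3, -8), major axis vertical; a² = 400, b² = 256.
a = 20. Vertices at (h, k ± a).

(3, -28) and (3, 12)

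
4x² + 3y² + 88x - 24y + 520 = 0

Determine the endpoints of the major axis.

Collect terms: 4(x² + 22x) + 3(y² - 8y) = -520
Completing the square gives 4(x + 11)² + 3(y - 4)² = -520 + 484 + 48 = 12.
Dividing both sides by 12: (x + 11)²/3 + (y - 4)²/4 = 1
Ellipse, center (-11, 4), major axis vertical; a² = 4, b² = 3.
a = 2. Vertices at (h, k ± a).

(-11, 2) and (-11, 6)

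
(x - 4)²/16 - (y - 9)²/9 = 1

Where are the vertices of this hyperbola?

(0, 9) and (8, 9)

Center (4, 9). The positive term is the x-term, so the transverse axis is horizontal; a² = 16, b² = 9.
a = 4. Vertices at (h ± a, k).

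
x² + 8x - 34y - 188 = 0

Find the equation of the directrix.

y = -29/2

Only x is squared. Complete the square in x: (x + 4)² = 34(y + 6).
Vertex (-4, -6); 4p = 34 so p = 17/2. Opens up.
Directrix is the horizontal line y = k − p = -6 − (17/2) = -29/2.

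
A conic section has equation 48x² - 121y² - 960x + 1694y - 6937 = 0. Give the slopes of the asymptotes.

4√3/11 and -4√3/11

Rearranging, 48(x² - 20x) -121(y² - 14y) = 6937.
Completing the square gives 48(x - 10)² -121(y - 7)² = 6937 + 4800 - 5929 = 5808.
Divide through by 5808 to get (x - 10)²/121 - (y - 7)²/48 = 1.
Hyperbola, center (10, 7), transverse axis horizontal; a² = 121, b² = 48.
For a horizontal hyperbola the asymptotes have slope ±b/a.
Here that is ±4√3/11.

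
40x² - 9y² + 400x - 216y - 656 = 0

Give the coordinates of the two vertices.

(-8, -12) and (-2, -12)

Group: 40(x² + 10x) -9(y² + 24y) = 656
Complete the square in x and y: 40(x + 5)² -9(y + 12)² = 656 + 1000 - 1296 = 360
Dividing both sides by 360: (x + 5)²/9 - (y + 12)²/40 = 1
Hyperbola, center (-5, -12), transverse axis horizontal; a² = 9, b² = 40.
a = 3. Vertices at (h ± a, k).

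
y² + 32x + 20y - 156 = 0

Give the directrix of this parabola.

Only y is squared. Complete the square in y: (y + 10)² = -32(x - 8).
Vertex (8, -10); 4p = -32 so p = -8. Opens left.
Directrix is the vertical line x = h − p = 8 − (-8) = 16.

x = 16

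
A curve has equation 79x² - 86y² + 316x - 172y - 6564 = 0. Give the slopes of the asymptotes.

√6794/86 and -√6794/86

Rearranging, 79(x² + 4x) -86(y² + 2y) = 6564.
79(x + 2)² -86(y + 1)² = 6564 + 316 - 86 = 6794
Divide through by 6794 to get (x + 2)²/86 - (y + 1)²/79 = 1.
Hyperbola, center (-2, -1), transverse axis horizontal; a² = 86, b² = 79.
For a horizontal hyperbola the asymptotes have slope ±b/a.
Here that is ±√79/√86 = ±√6794/86.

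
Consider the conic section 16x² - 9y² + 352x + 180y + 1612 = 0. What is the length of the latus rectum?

9

16(x² + 22x) -9(y² - 20y) = -1612
Complete the square in x and y: 16(x + 11)² -9(y - 10)² = -1612 + 1936 - 900 = -576
Divide by -576: (y - 10)²/64 - (x + 11)²/36 = 1
Hyperbola, center (-11, 10), transverse axis vertical; a² = 64, b² = 36.
Latus rectum length = 2b²/a = 2·36/8 = 9.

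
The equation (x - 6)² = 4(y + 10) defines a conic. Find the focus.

Vertex (6, -10); 4p = 4 so p = 1. Opens up.
Focus is p units from the vertex along the axis: (h, k + p).

(6, -9)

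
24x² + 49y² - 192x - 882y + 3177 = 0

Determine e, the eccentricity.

e = 5/7

Group: 24(x² - 8x) + 49(y² - 18y) = -3177
Complete the square: 24(x - 4)² + 49(y - 9)² = -3177 + 384 + 3969 = 1176
Divide by 1176: (x - 4)²/49 + (y - 9)²/24 = 1
Ellipse, center (4, 9), major axis horizontal; a² = 49, b² = 24.
c² = a² - b² = 25, so c = 5.
e = c/a = 5/7.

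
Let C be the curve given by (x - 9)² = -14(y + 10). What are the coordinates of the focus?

Vertex (9, -10); 4p = -14 so p = -7/2. Opens down.
Focus is p units from the vertex along the axis: (h, k + p).

(9, -27/2)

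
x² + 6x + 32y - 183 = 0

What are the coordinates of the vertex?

(-3, 6)

Only x is squared. Complete the square in x: (x + 3)² = -32(y - 6).
Vertex (-3, 6); 4p = -32 so p = -8. Opens down.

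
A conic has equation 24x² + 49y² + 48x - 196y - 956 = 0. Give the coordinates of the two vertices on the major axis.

(-8, 2) and (6, 2)

Rearranging, 24(x² + 2x) + 49(y² - 4y) = 956.
Complete the square: 24(x + 1)² + 49(y - 2)² = 956 + 24 + 196 = 1176
Divide through by 1176 to get (x + 1)²/49 + (y - 2)²/24 = 1.
Ellipse, center (-1, 2), major axis horizontal; a² = 49, b² = 24.
a = 7. Vertices at (h ± a, k).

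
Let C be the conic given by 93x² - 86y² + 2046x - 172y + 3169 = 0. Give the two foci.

(-11 - √179, -1) and (-11 + √179, -1)

93(x² + 22x) -86(y² + 2y) = -3169
Completing the square gives 93(x + 11)² -86(y + 1)² = -3169 + 11253 - 86 = 7998.
Divide through by 7998 to get (x + 11)²/86 - (y + 1)²/93 = 1.
Hyperbola, center (-11, -1), transverse axis horizontal; a² = 86, b² = 93.
c² = a² + b² = 86 + 93 = 179, so c = √179.
Foci lie on the horizontal axis through the center: (h ± c, k).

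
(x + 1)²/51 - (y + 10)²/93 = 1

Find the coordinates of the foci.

Center (-1, -10). The positive term is the x-term, so the transverse axis is horizontal; a² = 51, b² = 93.
c² = a² + b² = 51 + 93 = 144, so c = 12.
Foci lie on the horizontal axis through the center: (h ± c, k).

(-13, -10) and (11, -10)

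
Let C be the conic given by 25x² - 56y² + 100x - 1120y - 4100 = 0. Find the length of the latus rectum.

112/5

Rearranging, 25(x² + 4x) -56(y² + 20y) = 4100.
Completing the square gives 25(x + 2)² -56(y + 10)² = 4100 + 100 - 5600 = -1400.
Dividing both sides by -1400: (y + 10)²/25 - (x + 2)²/56 = 1
Hyperbola, center (-2, -10), transverse axis vertical; a² = 25, b² = 56.
Latus rectum length = 2b²/a = 2·56/5 = 112/5.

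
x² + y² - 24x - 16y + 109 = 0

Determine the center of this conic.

(12, 8)

Collect terms: (x² - 24x) + (y² - 16y) = -109
(x - 12)² + (y - 8)² = -109 + 144 + 64 = 99
So (x - 12)² + (y - 8)² = 99.
Circle centered at (12, 8) with r² = 99.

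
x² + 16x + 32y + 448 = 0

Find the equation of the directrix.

y = -4

Only x is squared. Complete the square in x: (x + 8)² = -32(y + 12).
Vertex (-8, -12); 4p = -32 so p = -8. Opens down.
Directrix is the horizontal line y = k − p = -12 − (-8) = -4.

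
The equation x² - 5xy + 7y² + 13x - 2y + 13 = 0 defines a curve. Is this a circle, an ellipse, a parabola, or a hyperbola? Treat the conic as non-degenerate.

A = 1, B = -5, C = 7.
Discriminant B² − 4AC = (-5)² − 4·1·7 = -3.
B² − 4AC < 0 ⇒ ellipse.

ellipse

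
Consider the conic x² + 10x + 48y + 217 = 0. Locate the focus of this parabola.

(-5, -16)

Only x is squared. Complete the square in x: (x + 5)² = -48(y + 4).
Vertex (-5, -4); 4p = -48 so p = -12. Opens down.
Focus is p units from the vertex along the axis: (h, k + p).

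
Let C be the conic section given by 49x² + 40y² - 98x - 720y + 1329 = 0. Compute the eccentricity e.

e = 3/7

49(x² - 2x) + 40(y² - 18y) = -1329
Complete the square: 49(x - 1)² + 40(y - 9)² = -1329 + 49 + 3240 = 1960
Divide by 1960: (x - 1)²/40 + (y - 9)²/49 = 1
Ellipse, center (1, 9), major axis vertical; a² = 49, b² = 40.
c² = a² - b² = 9, so c = 3.
e = c/a = 3/7.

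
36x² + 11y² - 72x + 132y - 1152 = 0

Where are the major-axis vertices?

Rearranging, 36(x² - 2x) + 11(y² + 12y) = 1152.
Complete the square in x and y: 36(x - 1)² + 11(y + 6)² = 1152 + 36 + 396 = 1584
Dividing both sides by 1584: (x - 1)²/44 + (y + 6)²/144 = 1
Ellipse, center (1, -6), major axis vertical; a² = 144, b² = 44.
a = 12. Vertices at (h, k ± a).

(1, -18) and (1, 6)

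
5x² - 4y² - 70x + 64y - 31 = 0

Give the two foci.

(4, 8) and (10, 8)

Collect terms: 5(x² - 14x) -4(y² - 16y) = 31
Complete the square in x and y: 5(x - 7)² -4(y - 8)² = 31 + 245 - 256 = 20
Divide through by 20 to get (x - 7)²/4 - (y - 8)²/5 = 1.
Hyperbola, center (7, 8), transverse axis horizontal; a² = 4, b² = 5.
c² = a² + b² = 4 + 5 = 9, so c = 3.
Foci lie on the horizontal axis through the center: (h ± c, k).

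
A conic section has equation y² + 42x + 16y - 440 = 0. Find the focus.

Only y is squared. Complete the square in y: (y + 8)² = -42(x - 12).
Vertex (12, -8); 4p = -42 so p = -21/2. Opens left.
Focus is p units from the vertex along the axis: (h + p, k).

(3/2, -8)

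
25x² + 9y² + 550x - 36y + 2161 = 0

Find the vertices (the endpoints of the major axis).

(-11, -8) and (-11, 12)

Group: 25(x² + 22x) + 9(y² - 4y) = -2161
25(x + 11)² + 9(y - 2)² = -2161 + 3025 + 36 = 900
Divide through by 900 to get (x + 11)²/36 + (y - 2)²/100 = 1.
Ellipse, center (-11, 2), major axis vertical; a² = 100, b² = 36.
a = 10. Vertices at (h, k ± a).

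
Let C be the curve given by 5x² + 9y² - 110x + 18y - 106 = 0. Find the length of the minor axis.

8√5

5(x² - 22x) + 9(y² + 2y) = 106
5(x - 11)² + 9(y + 1)² = 106 + 605 + 9 = 720
Divide by 720: (x - 11)²/144 + (y + 1)²/80 = 1
Ellipse, center (11, -1), major axis horizontal; a² = 144, b² = 80.
b² = 80 so b = 4√5; the minor axis has length 2b = 8√5.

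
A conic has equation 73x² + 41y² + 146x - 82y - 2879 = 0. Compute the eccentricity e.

e = 4√146/73

Rearranging, 73(x² + 2x) + 41(y² - 2y) = 2879.
Complete the square in x and y: 73(x + 1)² + 41(y - 1)² = 2879 + 73 + 41 = 2993
Divide through by 2993 to get (x + 1)²/41 + (y - 1)²/73 = 1.
Ellipse, center (-1, 1), major axis vertical; a² = 73, b² = 41.
c² = a² - b² = 32, so c = 4√2.
e = c/a = 4√2/√73 = 4√146/73.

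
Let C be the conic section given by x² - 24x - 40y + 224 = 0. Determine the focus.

Only x is squared. Complete the square in x: (x - 12)² = 40(y - 2).
Vertex (12, 2); 4p = 40 so p = 10. Opens up.
Focus is p units from the vertex along the axis: (h, k + p).

(12, 12)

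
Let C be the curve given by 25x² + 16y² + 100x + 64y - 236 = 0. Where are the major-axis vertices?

(-2, -7) and (-2, 3)

25(x² + 4x) + 16(y² + 4y) = 236
Complete the square in x and y: 25(x + 2)² + 16(y + 2)² = 236 + 100 + 64 = 400
Dividing both sides by 400: (x + 2)²/16 + (y + 2)²/25 = 1
Ellipse, center (-2, -2), major axis vertical; a² = 25, b² = 16.
a = 5. Vertices at (h, k ± a).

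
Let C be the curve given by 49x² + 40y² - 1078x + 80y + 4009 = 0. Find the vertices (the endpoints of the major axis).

Group: 49(x² - 22x) + 40(y² + 2y) = -4009
Complete the square: 49(x - 11)² + 40(y + 1)² = -4009 + 5929 + 40 = 1960
Divide through by 1960 to get (x - 11)²/40 + (y + 1)²/49 = 1.
Ellipse, center (11, -1), major axis vertical; a² = 49, b² = 40.
a = 7. Vertices at (h, k ± a).

(11, -8) and (11, 6)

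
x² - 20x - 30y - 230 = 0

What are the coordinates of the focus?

Only x is squared. Complete the square in x: (x - 10)² = 30(y + 11).
Vertex (10, -11); 4p = 30 so p = 15/2. Opens up.
Focus is p units from the vertex along the axis: (h, k + p).

(10, -7/2)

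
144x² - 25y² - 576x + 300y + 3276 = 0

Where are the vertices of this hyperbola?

Group the x- and y-terms: 144(x² - 4x) -25(y² - 12y) = -3276
144(x - 2)² -25(y - 6)² = -3276 + 576 - 900 = -3600
Dividing both sides by -3600: (y - 6)²/144 - (x - 2)²/25 = 1
Hyperbola, center (2, 6), transverse axis vertical; a² = 144, b² = 25.
a = 12. Vertices at (h, k ± a).

(2, -6) and (2, 18)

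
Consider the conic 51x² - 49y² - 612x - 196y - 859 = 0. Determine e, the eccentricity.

e = 10/7

51(x² - 12x) -49(y² + 4y) = 859
51(x - 6)² -49(y + 2)² = 859 + 1836 - 196 = 2499
Divide by 2499: (x - 6)²/49 - (y + 2)²/51 = 1
Hyperbola, center (6, -2), transverse axis horizontal; a² = 49, b² = 51.
c² = a² + b² = 100, so c = 10.
e = c/a = 10/7.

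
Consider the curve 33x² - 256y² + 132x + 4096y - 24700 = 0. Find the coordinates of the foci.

Rearranging, 33(x² + 4x) -256(y² - 16y) = 24700.
Complete the square in x and y: 33(x + 2)² -256(y - 8)² = 24700 + 132 - 16384 = 8448
Divide through by 8448 to get (x + 2)²/256 - (y - 8)²/33 = 1.
Hyperbola, center (-2, 8), transverse axis horizontal; a² = 256, b² = 33.
c² = a² + b² = 256 + 33 = 289, so c = 17.
Foci lie on the horizontal axis through the center: (h ± c, k).

(-19, 8) and (15, 8)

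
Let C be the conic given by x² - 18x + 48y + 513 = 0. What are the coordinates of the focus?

(9, -21)

Only x is squared. Complete the square in x: (x - 9)² = -48(y + 9).
Vertex (9, -9); 4p = -48 so p = -12. Opens down.
Focus is p units from the vertex along the axis: (h, k + p).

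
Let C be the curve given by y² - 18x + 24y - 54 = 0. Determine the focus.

Only y is squared. Complete the square in y: (y + 12)² = 18(x + 11).
Vertex (-11, -12); 4p = 18 so p = 9/2. Opens right.
Focus is p units from the vertex along the axis: (h + p, k).

(-13/2, -12)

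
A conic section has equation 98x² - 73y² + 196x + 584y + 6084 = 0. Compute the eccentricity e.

e = 3√38/14

Collect terms: 98(x² + 2x) -73(y² - 8y) = -6084
Completing the square gives 98(x + 1)² -73(y - 4)² = -6084 + 98 - 1168 = -7154.
Divide by -7154: (y - 4)²/98 - (x + 1)²/73 = 1
Hyperbola, center (-1, 4), transverse axis vertical; a² = 98, b² = 73.
c² = a² + b² = 171, so c = 3√19.
e = c/a = 3√19/7√2 = 3√38/14.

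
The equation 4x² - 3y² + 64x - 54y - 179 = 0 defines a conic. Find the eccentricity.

Rearranging, 4(x² + 16x) -3(y² + 18y) = 179.
Completing the square gives 4(x + 8)² -3(y + 9)² = 179 + 256 - 243 = 192.
Divide through by 192 to get (x + 8)²/48 - (y + 9)²/64 = 1.
Hyperbola, center (-8, -9), transverse axis horizontal; a² = 48, b² = 64.
c² = a² + b² = 112, so c = 4√7.
e = c/a = 4√7/4√3 = √21/3.

e = √21/3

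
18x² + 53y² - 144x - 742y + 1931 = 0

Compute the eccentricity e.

Collect terms: 18(x² - 8x) + 53(y² - 14y) = -1931
Complete the square in x and y: 18(x - 4)² + 53(y - 7)² = -1931 + 288 + 2597 = 954
Divide through by 954 to get (x - 4)²/53 + (y - 7)²/18 = 1.
Ellipse, center (4, 7), major axis horizontal; a² = 53, b² = 18.
c² = a² - b² = 35, so c = √35.
e = c/a = √35/√53 = √1855/53.

e = √1855/53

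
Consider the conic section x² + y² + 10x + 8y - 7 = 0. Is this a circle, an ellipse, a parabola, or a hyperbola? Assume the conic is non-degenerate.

circle

No xy term. Coefficients of x² and y² are A = 1, C = 1.
A = C (same sign) ⇒ circle.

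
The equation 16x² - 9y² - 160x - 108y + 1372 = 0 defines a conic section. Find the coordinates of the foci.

(5, -21) and (5, 9)

16(x² - 10x) -9(y² + 12y) = -1372
16(x - 5)² -9(y + 6)² = -1372 + 400 - 324 = -1296
Dividing both sides by -1296: (y + 6)²/144 - (x - 5)²/81 = 1
Hyperbola, center (5, -6), transverse axis vertical; a² = 144, b² = 81.
c² = a² + b² = 144 + 81 = 225, so c = 15.
Foci lie on the vertical axis through the center: (h, k ± c).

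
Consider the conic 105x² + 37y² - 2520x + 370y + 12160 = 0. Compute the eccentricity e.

e = 2√1785/105

Collect terms: 105(x² - 24x) + 37(y² + 10y) = -12160
Complete the square in x and y: 105(x - 12)² + 37(y + 5)² = -12160 + 15120 + 925 = 3885
Dividing both sides by 3885: (x - 12)²/37 + (y + 5)²/105 = 1
Ellipse, center (12, -5), major axis vertical; a² = 105, b² = 37.
c² = a² - b² = 68, so c = 2√17.
e = c/a = 2√17/√105 = 2√1785/105.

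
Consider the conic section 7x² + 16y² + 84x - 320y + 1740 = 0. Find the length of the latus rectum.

Collect terms: 7(x² + 12x) + 16(y² - 20y) = -1740
Complete the square: 7(x + 6)² + 16(y - 10)² = -1740 + 252 + 1600 = 112
Divide by 112: (x + 6)²/16 + (y - 10)²/7 = 1
Ellipse, center (-6, 10), major axis horizontal; a² = 16, b² = 7.
Latus rectum length = 2b²/a = 2·7/4 = 7/2.

7/2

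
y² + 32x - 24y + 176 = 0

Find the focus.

Only y is squared. Complete the square in y: (y - 12)² = -32(x + 1).
Vertex (-1, 12); 4p = -32 so p = -8. Opens left.
Focus is p units from the vertex along the axis: (h + p, k).

(-9, 12)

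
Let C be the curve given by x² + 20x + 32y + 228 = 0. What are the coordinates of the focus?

(-10, -12)

Only x is squared. Complete the square in x: (x + 10)² = -32(y + 4).
Vertex (-10, -4); 4p = -32 so p = -8. Opens down.
Focus is p units from the vertex along the axis: (h, k + p).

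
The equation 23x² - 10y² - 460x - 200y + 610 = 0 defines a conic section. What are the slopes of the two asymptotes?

√230/10 and -√230/10

Group: 23(x² - 20x) -10(y² + 20y) = -610
Completing the square gives 23(x - 10)² -10(y + 10)² = -610 + 2300 - 1000 = 690.
Divide by 690: (x - 10)²/30 - (y + 10)²/69 = 1
Hyperbola, center (10, -10), transverse axis horizontal; a² = 30, b² = 69.
For a horizontal hyperbola the asymptotes have slope ±b/a.
Here that is ±√69/√30 = ±√230/10.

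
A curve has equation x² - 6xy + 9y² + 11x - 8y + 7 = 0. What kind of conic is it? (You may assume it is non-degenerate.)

parabola

A = 1, B = -6, C = 9.
Discriminant B² − 4AC = (-6)² − 4·1·9 = 0.
B² − 4AC = 0 ⇒ parabola.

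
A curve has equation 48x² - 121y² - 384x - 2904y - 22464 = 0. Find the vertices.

(-7, -12) and (15, -12)

Group: 48(x² - 8x) -121(y² + 24y) = 22464
Completing the square gives 48(x - 4)² -121(y + 12)² = 22464 + 768 - 17424 = 5808.
Dividing both sides by 5808: (x - 4)²/121 - (y + 12)²/48 = 1
Hyperbola, center (4, -12), transverse axis horizontal; a² = 121, b² = 48.
a = 11. Vertices at (h ± a, k).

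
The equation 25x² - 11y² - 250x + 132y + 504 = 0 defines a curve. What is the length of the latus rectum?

22/5

Group the x- and y-terms: 25(x² - 10x) -11(y² - 12y) = -504
Completing the square gives 25(x - 5)² -11(y - 6)² = -504 + 625 - 396 = -275.
Divide through by -275 to get (y - 6)²/25 - (x - 5)²/11 = 1.
Hyperbola, center (5, 6), transverse axis vertical; a² = 25, b² = 11.
Latus rectum length = 2b²/a = 2·11/5 = 22/5.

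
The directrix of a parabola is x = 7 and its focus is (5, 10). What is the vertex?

(6, 10)

The vertex is the midpoint between the focus and the directrix along the axis of symmetry.
Axis is horizontal (directrix is vertical). Vertex x-coordinate = (5 + 7)/2 = 6; y-coordinate = 10.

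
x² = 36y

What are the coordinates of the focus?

Vertex (0, 0); 4p = 36 so p = 9. Opens up.
Focus is p units from the vertex along the axis: (h, k + p).

(0, 9)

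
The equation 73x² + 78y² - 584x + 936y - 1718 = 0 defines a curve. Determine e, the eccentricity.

e = √390/78

Rearranging, 73(x² - 8x) + 78(y² + 12y) = 1718.
Complete the square in x and y: 73(x - 4)² + 78(y + 6)² = 1718 + 1168 + 2808 = 5694
Divide by 5694: (x - 4)²/78 + (y + 6)²/73 = 1
Ellipse, center (4, -6), major axis horizontal; a² = 78, b² = 73.
c² = a² - b² = 5, so c = √5.
e = c/a = √5/√78 = √390/78.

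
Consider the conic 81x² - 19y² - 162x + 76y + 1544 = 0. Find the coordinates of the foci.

(1, -8) and (1, 12)

Group the x- and y-terms: 81(x² - 2x) -19(y² - 4y) = -1544
Complete the square: 81(x - 1)² -19(y - 2)² = -1544 + 81 - 76 = -1539
Divide through by -1539 to get (y - 2)²/81 - (x - 1)²/19 = 1.
Hyperbola, center (1, 2), transverse axis vertical; a² = 81, b² = 19.
c² = a² + b² = 81 + 19 = 100, so c = 10.
Foci lie on the vertical axis through the center: (h, k ± c).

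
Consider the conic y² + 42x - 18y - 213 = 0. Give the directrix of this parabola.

x = 35/2

Only y is squared. Complete the square in y: (y - 9)² = -42(x - 7).
Vertex (7, 9); 4p = -42 so p = -21/2. Opens left.
Directrix is the vertical line x = h − p = 7 − (-21/2) = 35/2.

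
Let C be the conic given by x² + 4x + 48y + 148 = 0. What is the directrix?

y = 9

Only x is squared. Complete the square in x: (x + 2)² = -48(y + 3).
Vertex (-2, -3); 4p = -48 so p = -12. Opens down.
Directrix is the horizontal line y = k − p = -3 − (-12) = 9.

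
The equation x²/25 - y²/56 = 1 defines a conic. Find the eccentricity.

Center (0, 0). The positive term is the x-term, so the transverse axis is horizontal; a² = 25, b² = 56.
c² = a² + b² = 81, so c = 9.
e = c/a = 9/5.

e = 9/5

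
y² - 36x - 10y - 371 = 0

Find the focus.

Only y is squared. Complete the square in y: (y - 5)² = 36(x + 11).
Vertex (-11, 5); 4p = 36 so p = 9. Opens right.
Focus is p units from the vertex along the axis: (h + p, k).

(-2, 5)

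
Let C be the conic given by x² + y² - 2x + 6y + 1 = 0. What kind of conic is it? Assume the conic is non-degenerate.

circle

No xy term. Coefficients of x² and y² are A = 1, C = 1.
A = C (same sign) ⇒ circle.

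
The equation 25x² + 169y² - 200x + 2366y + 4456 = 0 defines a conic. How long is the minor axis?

Group the x- and y-terms: 25(x² - 8x) + 169(y² + 14y) = -4456
25(x - 4)² + 169(y + 7)² = -4456 + 400 + 8281 = 4225
Divide through by 4225 to get (x - 4)²/169 + (y + 7)²/25 = 1.
Ellipse, center (4, -7), major axis horizontal; a² = 169, b² = 25.
b² = 25 so b = 5; the minor axis has length 2b = 10.

10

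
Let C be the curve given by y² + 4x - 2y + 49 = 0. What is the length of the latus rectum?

Only y is squared. Complete the square in y: (y - 1)² = -4(x + 12).
Vertex (-12, 1); 4p = -4 so p = -1. Opens left.
Latus rectum length = |4p| = 4.

4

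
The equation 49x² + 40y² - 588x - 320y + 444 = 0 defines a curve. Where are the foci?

Group: 49(x² - 12x) + 40(y² - 8y) = -444
Completing the square gives 49(x - 6)² + 40(y - 4)² = -444 + 1764 + 640 = 1960.
Dividing both sides by 1960: (x - 6)²/40 + (y - 4)²/49 = 1
Ellipse, center (6, 4), major axis vertical; a² = 49, b² = 40.
c² = a² - b² = 49 - 40 = 9, so c = 3.
Foci lie on the vertical axis through the center: (h, k ± c).

(6, 1) and (6, 7)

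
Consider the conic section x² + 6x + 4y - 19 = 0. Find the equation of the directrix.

y = 8

Only x is squared. Complete the square in x: (x + 3)² = -4(y - 7).
Vertex (-3, 7); 4p = -4 so p = -1. Opens down.
Directrix is the horizontal line y = k − p = 7 − (-1) = 8.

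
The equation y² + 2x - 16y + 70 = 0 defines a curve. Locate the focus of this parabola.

Only y is squared. Complete the square in y: (y - 8)² = -2(x + 3).
Vertex (-3, 8); 4p = -2 so p = -1/2. Opens left.
Focus is p units from the vertex along the axis: (h + p, k).

(-7/2, 8)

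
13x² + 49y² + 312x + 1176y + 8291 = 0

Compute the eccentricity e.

e = 6/7

Group the x- and y-terms: 13(x² + 24x) + 49(y² + 24y) = -8291
Completing the square gives 13(x + 12)² + 49(y + 12)² = -8291 + 1872 + 7056 = 637.
Divide by 637: (x + 12)²/49 + (y + 12)²/13 = 1
Ellipse, center (-12, -12), major axis horizontal; a² = 49, b² = 13.
c² = a² - b² = 36, so c = 6.
e = c/a = 6/7.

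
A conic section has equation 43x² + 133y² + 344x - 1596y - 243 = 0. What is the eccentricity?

Group the x- and y-terms: 43(x² + 8x) + 133(y² - 12y) = 243
43(x + 4)² + 133(y - 6)² = 243 + 688 + 4788 = 5719
Divide through by 5719 to get (x + 4)²/133 + (y - 6)²/43 = 1.
Ellipse, center (-4, 6), major axis horizontal; a² = 133, b² = 43.
c² = a² - b² = 90, so c = 3√10.
e = c/a = 3√10/√133 = 3√1330/133.

e = 3√1330/133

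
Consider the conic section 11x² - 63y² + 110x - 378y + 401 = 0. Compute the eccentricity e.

e = √814/11

Group: 11(x² + 10x) -63(y² + 6y) = -401
Complete the square in x and y: 11(x + 5)² -63(y + 3)² = -401 + 275 - 567 = -693
Dividing both sides by -693: (y + 3)²/11 - (x + 5)²/63 = 1
Hyperbola, center (-5, -3), transverse axis vertical; a² = 11, b² = 63.
c² = a² + b² = 74, so c = √74.
e = c/a = √74/√11 = √814/11.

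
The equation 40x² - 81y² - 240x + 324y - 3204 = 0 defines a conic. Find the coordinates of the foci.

40(x² - 6x) -81(y² - 4y) = 3204
Complete the square: 40(x - 3)² -81(y - 2)² = 3204 + 360 - 324 = 3240
Divide through by 3240 to get (x - 3)²/81 - (y - 2)²/40 = 1.
Hyperbola, center (3, 2), transverse axis horizontal; a² = 81, b² = 40.
c² = a² + b² = 81 + 40 = 121, so c = 11.
Foci lie on the horizontal axis through the center: (h ± c, k).

(-8, 2) and (14, 2)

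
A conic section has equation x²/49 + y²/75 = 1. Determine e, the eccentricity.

Center (0, 0). The larger denominator 75 sits under the y-term, so the major axis is vertical; a² = 75, b² = 49.
c² = a² - b² = 26, so c = √26.
e = c/a = √26/5√3 = √78/15.

e = √78/15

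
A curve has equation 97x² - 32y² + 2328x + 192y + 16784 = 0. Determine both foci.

Collect terms: 97(x² + 24x) -32(y² - 6y) = -16784
Completing the square gives 97(x + 12)² -32(y - 3)² = -16784 + 13968 - 288 = -3104.
Divide through by -3104 to get (y - 3)²/97 - (x + 12)²/32 = 1.
Hyperbola, center (-12, 3), transverse axis vertical; a² = 97, b² = 32.
c² = a² + b² = 97 + 32 = 129, so c = √129.
Foci lie on the vertical axis through the center: (h, k ± c).

(-12, 3 - √129) and (-12, 3 + √129)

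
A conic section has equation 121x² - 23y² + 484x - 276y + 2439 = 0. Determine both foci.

Group the x- and y-terms: 121(x² + 4x) -23(y² + 12y) = -2439
Completing the square gives 121(x + 2)² -23(y + 6)² = -2439 + 484 - 828 = -2783.
Dividing both sides by -2783: (y + 6)²/121 - (x + 2)²/23 = 1
Hyperbola, center (-2, -6), transverse axis vertical; a² = 121, b² = 23.
c² = a² + b² = 121 + 23 = 144, so c = 12.
Foci lie on the vertical axis through the center: (h, k ± c).

(-2, -18) and (-2, 6)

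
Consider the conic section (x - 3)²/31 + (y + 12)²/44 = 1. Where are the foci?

Center (3, -12). The larger denominator 44 sits under the y-term, so the major axis is vertical; a² = 44, b² = 31.
c² = a² - b² = 44 - 31 = 13, so c = √13.
Foci lie on the vertical axis through the center: (h, k ± c).

(3, -12 - √13) and (3, -12 + √13)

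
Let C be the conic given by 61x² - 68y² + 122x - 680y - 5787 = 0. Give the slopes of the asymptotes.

√1037/34 and -√1037/34

Group: 61(x² + 2x) -68(y² + 10y) = 5787
Completing the square gives 61(x + 1)² -68(y + 5)² = 5787 + 61 - 1700 = 4148.
Divide through by 4148 to get (x + 1)²/68 - (y + 5)²/61 = 1.
Hyperbola, center (-1, -5), transverse axis horizontal; a² = 68, b² = 61.
For a horizontal hyperbola the asymptotes have slope ±b/a.
Here that is ±√61/2√17 = ±√1037/34.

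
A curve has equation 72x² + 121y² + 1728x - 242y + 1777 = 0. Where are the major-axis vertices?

Group the x- and y-terms: 72(x² + 24x) + 121(y² - 2y) = -1777
72(x + 12)² + 121(y - 1)² = -1777 + 10368 + 121 = 8712
Divide by 8712: (x + 12)²/121 + (y - 1)²/72 = 1
Ellipse, center (-12, 1), major axis horizontal; a² = 121, b² = 72.
a = 11. Vertices at (h ± a, k).

(-23, 1) and (-1, 1)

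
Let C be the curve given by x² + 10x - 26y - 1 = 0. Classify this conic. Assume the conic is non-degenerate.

No xy term. Coefficients of x² and y² are A = 1, C = 0.
Exactly one squared variable ⇒ parabola.

parabola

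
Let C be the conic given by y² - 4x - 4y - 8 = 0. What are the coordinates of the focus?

Only y is squared. Complete the square in y: (y - 2)² = 4(x + 3).
Vertex (-3, 2); 4p = 4 so p = 1. Opens right.
Focus is p units from the vertex along the axis: (h + p, k).

(-2, 2)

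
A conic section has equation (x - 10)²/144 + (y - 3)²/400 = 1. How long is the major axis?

Center (10, 3). The larger denominator 400 sits under the y-term, so the major axis is vertical; a² = 400, b² = 144.
a² = 400 so a = 20; the major axis has length 2a = 40.

40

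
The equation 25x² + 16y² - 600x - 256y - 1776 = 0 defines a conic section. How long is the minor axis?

Group: 25(x² - 24x) + 16(y² - 16y) = 1776
Completing the square gives 25(x - 12)² + 16(y - 8)² = 1776 + 3600 + 1024 = 6400.
Divide through by 6400 to get (x - 12)²/256 + (y - 8)²/400 = 1.
Ellipse, center (12, 8), major axis vertical; a² = 400, b² = 256.
b² = 256 so b = 16; the minor axis has length 2b = 32.

32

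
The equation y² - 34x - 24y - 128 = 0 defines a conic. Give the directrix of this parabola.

Only y is squared. Complete the square in y: (y - 12)² = 34(x + 8).
Vertex (-8, 12); 4p = 34 so p = 17/2. Opens right.
Directrix is the vertical line x = h − p = -8 − (17/2) = -33/2.

x = -33/2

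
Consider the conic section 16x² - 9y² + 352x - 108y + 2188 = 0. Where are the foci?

(-11, -16) and (-11, 4)

Collect terms: 16(x² + 22x) -9(y² + 12y) = -2188
Complete the square in x and y: 16(x + 11)² -9(y + 6)² = -2188 + 1936 - 324 = -576
Divide by -576: (y + 6)²/64 - (x + 11)²/36 = 1
Hyperbola, center (-11, -6), transverse axis vertical; a² = 64, b² = 36.
c² = a² + b² = 64 + 36 = 100, so c = 10.
Foci lie on the vertical axis through the center: (h, k ± c).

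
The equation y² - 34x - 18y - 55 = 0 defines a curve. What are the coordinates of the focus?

Only y is squared. Complete the square in y: (y - 9)² = 34(x + 4).
Vertex (-4, 9); 4p = 34 so p = 17/2. Opens right.
Focus is p units from the vertex along the axis: (h + p, k).

(9/2, 9)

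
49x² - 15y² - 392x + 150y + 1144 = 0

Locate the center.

(4, 5)

Group: 49(x² - 8x) -15(y² - 10y) = -1144
49(x - 4)² -15(y - 5)² = -1144 + 784 - 375 = -735
Divide through by -735 to get (y - 5)²/49 - (x - 4)²/15 = 1.
Hyperbola with center (4, 5).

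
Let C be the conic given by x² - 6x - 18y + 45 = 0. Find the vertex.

Only x is squared. Complete the square in x: (x - 3)² = 18(y - 2).
Vertex (3, 2); 4p = 18 so p = 9/2. Opens up.

(3, 2)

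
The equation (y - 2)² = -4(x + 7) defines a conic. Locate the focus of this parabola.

Vertex (-7, 2); 4p = -4 so p = -1. Opens left.
Focus is p units from the vertex along the axis: (h + p, k).

(-8, 2)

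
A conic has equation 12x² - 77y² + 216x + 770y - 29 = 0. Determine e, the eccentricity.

Rearranging, 12(x² + 18x) -77(y² - 10y) = 29.
Completing the square gives 12(x + 9)² -77(y - 5)² = 29 + 972 - 1925 = -924.
Divide through by -924 to get (y - 5)²/12 - (x + 9)²/77 = 1.
Hyperbola, center (-9, 5), transverse axis vertical; a² = 12, b² = 77.
c² = a² + b² = 89, so c = √89.
e = c/a = √89/2√3 = √267/6.

e = √267/6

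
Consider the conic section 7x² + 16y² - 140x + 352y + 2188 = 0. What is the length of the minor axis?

4√7

Rearranging, 7(x² - 20x) + 16(y² + 22y) = -2188.
Completing the square gives 7(x - 10)² + 16(y + 11)² = -2188 + 700 + 1936 = 448.
Dividing both sides by 448: (x - 10)²/64 + (y + 11)²/28 = 1
Ellipse, center (10, -11), major axis horizontal; a² = 64, b² = 28.
b² = 28 so b = 2√7; the minor axis has length 2b = 4√7.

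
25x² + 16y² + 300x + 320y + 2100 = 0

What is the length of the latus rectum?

Group the x- and y-terms: 25(x² + 12x) + 16(y² + 20y) = -2100
Complete the square: 25(x + 6)² + 16(y + 10)² = -2100 + 900 + 1600 = 400
Divide through by 400 to get (x + 6)²/16 + (y + 10)²/25 = 1.
Ellipse, center (-6, -10), major axis vertical; a² = 25, b² = 16.
Latus rectum length = 2b²/a = 2·16/5 = 32/5.

32/5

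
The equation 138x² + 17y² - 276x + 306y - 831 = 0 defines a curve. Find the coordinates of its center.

Group the x- and y-terms: 138(x² - 2x) + 17(y² + 18y) = 831
Complete the square in x and y: 138(x - 1)² + 17(y + 9)² = 831 + 138 + 1377 = 2346
Dividing both sides by 2346: (x - 1)²/17 + (y + 9)²/138 = 1
Ellipse with center (1, -9).

(1, -9)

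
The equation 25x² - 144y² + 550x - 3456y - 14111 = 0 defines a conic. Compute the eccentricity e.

Group: 25(x² + 22x) -144(y² + 24y) = 14111
Complete the square in x and y: 25(x + 11)² -144(y + 12)² = 14111 + 3025 - 20736 = -3600
Divide by -3600: (y + 12)²/25 - (x + 11)²/144 = 1
Hyperbola, center (-11, -12), transverse axis vertical; a² = 25, b² = 144.
c² = a² + b² = 169, so c = 13.
e = c/a = 13/5.

e = 13/5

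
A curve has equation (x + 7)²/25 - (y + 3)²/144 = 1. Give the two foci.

(-20, -3) and (6, -3)

Center (-7, -3). The positive term is the x-term, so the transverse axis is horizontal; a² = 25, b² = 144.
c² = a² + b² = 25 + 144 = 169, so c = 13.
Foci lie on the horizontal axis through the center: (h ± c, k).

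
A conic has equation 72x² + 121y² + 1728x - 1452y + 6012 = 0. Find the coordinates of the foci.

(-19, 6) and (-5, 6)

72(x² + 24x) + 121(y² - 12y) = -6012
72(x + 12)² + 121(y - 6)² = -6012 + 10368 + 4356 = 8712
Dividing both sides by 8712: (x + 12)²/121 + (y - 6)²/72 = 1
Ellipse, center (-12, 6), major axis horizontal; a² = 121, b² = 72.
c² = a² - b² = 121 - 72 = 49, so c = 7.
Foci lie on the horizontal axis through the center: (h ± c, k).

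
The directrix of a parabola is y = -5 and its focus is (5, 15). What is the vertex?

(5, 5)

The vertex is the midpoint between the focus and the directrix along the axis of symmetry.
Axis is vertical (directrix is horizontal). Vertex y-coordinate = (15 + (-5))/2 = 5; x-coordinate = 5.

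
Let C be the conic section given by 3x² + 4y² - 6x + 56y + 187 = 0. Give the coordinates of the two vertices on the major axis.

(-1, -7) and (3, -7)

Rearranging, 3(x² - 2x) + 4(y² + 14y) = -187.
3(x - 1)² + 4(y + 7)² = -187 + 3 + 196 = 12
Divide through by 12 to get (x - 1)²/4 + (y + 7)²/3 = 1.
Ellipse, center (1, -7), major axis horizontal; a² = 4, b² = 3.
a = 2. Vertices at (h ± a, k).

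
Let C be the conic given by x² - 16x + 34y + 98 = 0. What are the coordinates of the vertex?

Only x is squared. Complete the square in x: (x - 8)² = -34(y + 1).
Vertex (8, -1); 4p = -34 so p = -17/2. Opens down.

(8, -1)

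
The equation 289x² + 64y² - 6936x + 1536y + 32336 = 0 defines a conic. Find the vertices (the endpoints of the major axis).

(12, -29) and (12, 5)

289(x² - 24x) + 64(y² + 24y) = -32336
Complete the square: 289(x - 12)² + 64(y + 12)² = -32336 + 41616 + 9216 = 18496
Divide through by 18496 to get (x - 12)²/64 + (y + 12)²/289 = 1.
Ellipse, center (12, -12), major axis vertical; a² = 289, b² = 64.
a = 17. Vertices at (h, k ± a).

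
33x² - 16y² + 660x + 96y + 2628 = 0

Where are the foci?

(-17, 3) and (-3, 3)

Collect terms: 33(x² + 20x) -16(y² - 6y) = -2628
Complete the square in x and y: 33(x + 10)² -16(y - 3)² = -2628 + 3300 - 144 = 528
Divide by 528: (x + 10)²/16 - (y - 3)²/33 = 1
Hyperbola, center (-10, 3), transverse axis horizontal; a² = 16, b² = 33.
c² = a² + b² = 16 + 33 = 49, so c = 7.
Foci lie on the horizontal axis through the center: (h ± c, k).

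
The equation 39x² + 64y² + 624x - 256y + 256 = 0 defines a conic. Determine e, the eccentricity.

e = 5/8

39(x² + 16x) + 64(y² - 4y) = -256
Complete the square in x and y: 39(x + 8)² + 64(y - 2)² = -256 + 2496 + 256 = 2496
Divide through by 2496 to get (x + 8)²/64 + (y - 2)²/39 = 1.
Ellipse, center (-8, 2), major axis horizontal; a² = 64, b² = 39.
c² = a² - b² = 25, so c = 5.
e = c/a = 5/8.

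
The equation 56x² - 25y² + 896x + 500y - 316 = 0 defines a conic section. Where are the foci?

(-17, 10) and (1, 10)

56(x² + 16x) -25(y² - 20y) = 316
56(x + 8)² -25(y - 10)² = 316 + 3584 - 2500 = 1400
Divide through by 1400 to get (x + 8)²/25 - (y - 10)²/56 = 1.
Hyperbola, center (-8, 10), transverse axis horizontal; a² = 25, b² = 56.
c² = a² + b² = 25 + 56 = 81, so c = 9.
Foci lie on the horizontal axis through the center: (h ± c, k).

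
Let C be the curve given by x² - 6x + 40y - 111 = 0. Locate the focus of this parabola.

(3, -7)

Only x is squared. Complete the square in x: (x - 3)² = -40(y - 3).
Vertex (3, 3); 4p = -40 so p = -10. Opens down.
Focus is p units from the vertex along the axis: (h, k + p).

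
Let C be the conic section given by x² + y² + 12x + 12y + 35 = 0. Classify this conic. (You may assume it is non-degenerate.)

No xy term. Coefficients of x² and y² are A = 1, C = 1.
A = C (same sign) ⇒ circle.

circle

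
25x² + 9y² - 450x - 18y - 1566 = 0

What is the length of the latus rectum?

72/5

Collect terms: 25(x² - 18x) + 9(y² - 2y) = 1566
Complete the square: 25(x - 9)² + 9(y - 1)² = 1566 + 2025 + 9 = 3600
Divide through by 3600 to get (x - 9)²/144 + (y - 1)²/400 = 1.
Ellipse, center (9, 1), major axis vertical; a² = 400, b² = 144.
Latus rectum length = 2b²/a = 2·144/20 = 72/5.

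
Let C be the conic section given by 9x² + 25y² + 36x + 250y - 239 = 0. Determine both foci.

Collect terms: 9(x² + 4x) + 25(y² + 10y) = 239
Complete the square in x and y: 9(x + 2)² + 25(y + 5)² = 239 + 36 + 625 = 900
Dividing both sides by 900: (x + 2)²/100 + (y + 5)²/36 = 1
Ellipse, center (-2, -5), major axis horizontal; a² = 100, b² = 36.
c² = a² - b² = 100 - 36 = 64, so c = 8.
Foci lie on the horizontal axis through the center: (h ± c, k).

(-10, -5) and (6, -5)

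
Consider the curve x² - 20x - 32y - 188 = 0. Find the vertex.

Only x is squared. Complete the square in x: (x - 10)² = 32(y + 9).
Vertex (10, -9); 4p = 32 so p = 8. Opens up.

(10, -9)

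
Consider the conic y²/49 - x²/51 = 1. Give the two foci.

Center (0, 0). The positive term is the y-term, so the transverse axis is vertical; a² = 49, b² = 51.
c² = a² + b² = 49 + 51 = 100, so c = 10.
Foci lie on the vertical axis through the center: (h, k ± c).

(0, -10) and (0, 10)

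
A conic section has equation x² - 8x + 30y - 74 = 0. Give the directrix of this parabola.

Only x is squared. Complete the square in x: (x - 4)² = -30(y - 3).
Vertex (4, 3); 4p = -30 so p = -15/2. Opens down.
Directrix is the horizontal line y = k − p = 3 − (-15/2) = 21/2.

y = 21/2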